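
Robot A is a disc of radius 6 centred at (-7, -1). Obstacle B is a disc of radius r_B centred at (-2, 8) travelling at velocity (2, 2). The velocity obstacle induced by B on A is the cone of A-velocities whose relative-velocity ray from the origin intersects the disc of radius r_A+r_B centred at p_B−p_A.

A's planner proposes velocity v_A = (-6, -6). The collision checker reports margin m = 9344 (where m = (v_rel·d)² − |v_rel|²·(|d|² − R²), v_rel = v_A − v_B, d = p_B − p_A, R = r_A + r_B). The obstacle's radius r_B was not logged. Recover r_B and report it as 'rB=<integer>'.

m = 9344
d = (5, 9);  v_rel = (-8, -8),  |v_rel|² = 128
v_rel×d = (-8)·(9) − (-8)·(5) = -32
since m = R²·128 − (-32)²:  R² = (1024 + 9344) / 128 = 81
R = √81 = 9  ⇒  r_B = 9 − 6 = 3

rB=3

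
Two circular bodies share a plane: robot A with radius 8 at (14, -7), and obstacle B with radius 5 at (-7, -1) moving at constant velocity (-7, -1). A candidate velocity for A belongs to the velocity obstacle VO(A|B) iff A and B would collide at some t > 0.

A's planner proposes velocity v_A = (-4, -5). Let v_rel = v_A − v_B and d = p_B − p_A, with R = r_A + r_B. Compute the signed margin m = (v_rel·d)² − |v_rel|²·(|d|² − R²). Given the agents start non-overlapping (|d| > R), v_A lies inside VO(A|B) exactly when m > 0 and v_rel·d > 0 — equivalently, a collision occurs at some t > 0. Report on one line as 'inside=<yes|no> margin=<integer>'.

d = (-21, 6),  |d|² = 477;  R = 8+5 = 13,  c = 477−13² = 308
v_rel = (3, -4),  |v_rel|² = 25;  v_rel·d = (3)·(-21) + (-4)·(6) = -87
25·t² + 174·t + 308 = 0  ⇒  m = (-87)² − 25·308 = -131
m = -131 < 0,  v_rel·d = -87 < 0  ⇒  outside

inside=no margin=-131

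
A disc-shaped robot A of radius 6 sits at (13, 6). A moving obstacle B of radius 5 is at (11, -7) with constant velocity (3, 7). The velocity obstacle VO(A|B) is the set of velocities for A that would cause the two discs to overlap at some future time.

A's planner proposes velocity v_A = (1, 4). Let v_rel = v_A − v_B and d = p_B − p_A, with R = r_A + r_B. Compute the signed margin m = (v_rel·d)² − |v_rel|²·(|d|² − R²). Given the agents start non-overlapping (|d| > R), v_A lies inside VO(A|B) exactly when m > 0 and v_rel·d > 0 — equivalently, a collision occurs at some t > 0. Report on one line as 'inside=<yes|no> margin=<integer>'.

d = (-2, -13),  |d|² = 173;  R = 6+5 = 11,  c = 173−11² = 52
v_rel = (-2, -3),  |v_rel|² = 13;  v_rel·d = (-2)·(-2) + (-3)·(-13) = 43
13·t² − 86·t + 52 = 0  ⇒  m = 43² − 13·52 = 1173
m = 1173 > 0,  v_rel·d = 43 > 0  ⇒  inside

inside=yes margin=1173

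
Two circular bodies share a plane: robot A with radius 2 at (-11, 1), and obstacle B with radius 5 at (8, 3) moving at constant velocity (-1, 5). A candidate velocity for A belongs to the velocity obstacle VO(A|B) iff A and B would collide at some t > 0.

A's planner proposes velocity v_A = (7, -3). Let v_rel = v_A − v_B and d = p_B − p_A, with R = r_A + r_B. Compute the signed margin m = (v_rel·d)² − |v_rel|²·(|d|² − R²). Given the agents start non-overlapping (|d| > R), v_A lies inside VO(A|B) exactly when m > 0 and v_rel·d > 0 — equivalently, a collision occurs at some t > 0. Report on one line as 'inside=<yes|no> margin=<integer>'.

d = (19, 2),  |d|² = 365;  R = 2+5 = 7,  c = 365−7² = 316
v_rel = (8, -8),  |v_rel|² = 128;  v_rel·d = (8)·(19) + (-8)·(2) = 136
128·t² − 272·t + 316 = 0  ⇒  m = 136² − 128·316 = -21952
m = -21952 < 0,  v_rel·d = 136 > 0  ⇒  outside

inside=no margin=-21952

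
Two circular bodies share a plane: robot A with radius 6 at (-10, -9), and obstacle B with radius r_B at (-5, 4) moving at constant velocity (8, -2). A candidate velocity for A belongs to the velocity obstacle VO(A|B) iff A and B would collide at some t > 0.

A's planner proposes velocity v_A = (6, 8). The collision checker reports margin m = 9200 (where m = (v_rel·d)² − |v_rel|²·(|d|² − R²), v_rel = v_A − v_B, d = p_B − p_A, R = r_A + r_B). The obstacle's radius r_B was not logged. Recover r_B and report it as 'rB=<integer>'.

m = 9200
d = (5, 13);  v_rel = (-2, 10),  |v_rel|² = 104
v_rel×d = (-2)·(13) − (10)·(5) = -76
since m = R²·104 − (-76)²:  R² = (5776 + 9200) / 104 = 144
R = √144 = 12  ⇒  r_B = 12 − 6 = 6

rB=6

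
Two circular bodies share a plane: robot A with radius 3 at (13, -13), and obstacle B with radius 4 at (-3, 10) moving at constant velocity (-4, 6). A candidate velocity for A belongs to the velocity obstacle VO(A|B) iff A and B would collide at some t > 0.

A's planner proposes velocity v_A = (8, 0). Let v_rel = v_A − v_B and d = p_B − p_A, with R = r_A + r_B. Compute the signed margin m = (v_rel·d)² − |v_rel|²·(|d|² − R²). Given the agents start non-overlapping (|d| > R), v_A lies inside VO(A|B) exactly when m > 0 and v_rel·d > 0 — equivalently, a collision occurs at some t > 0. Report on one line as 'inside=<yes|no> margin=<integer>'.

d = (-16, 23),  |d|² = 785;  R = 3+4 = 7,  c = 785−7² = 736
v_rel = (12, -6),  |v_rel|² = 180;  v_rel·d = (12)·(-16) + (-6)·(23) = -330
180·t² + 660·t + 736 = 0  ⇒  m = (-330)² − 180·736 = -23580
m = -23580 < 0,  v_rel·d = -330 < 0  ⇒  outside

inside=no margin=-23580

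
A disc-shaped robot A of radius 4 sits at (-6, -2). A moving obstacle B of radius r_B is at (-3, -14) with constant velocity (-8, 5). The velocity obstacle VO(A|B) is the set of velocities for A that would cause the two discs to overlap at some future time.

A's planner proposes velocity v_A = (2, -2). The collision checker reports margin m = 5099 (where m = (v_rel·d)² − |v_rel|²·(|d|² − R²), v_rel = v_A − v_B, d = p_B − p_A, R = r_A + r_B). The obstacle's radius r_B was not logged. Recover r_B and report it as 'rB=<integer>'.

m = 5099
d = (3, -12);  v_rel = (10, -7),  |v_rel|² = 149
v_rel×d = (10)·(-12) − (-7)·(3) = -99
since m = R²·149 − (-99)²:  R² = (9801 + 5099) / 149 = 100
R = √100 = 10  ⇒  r_B = 10 − 4 = 6

rB=6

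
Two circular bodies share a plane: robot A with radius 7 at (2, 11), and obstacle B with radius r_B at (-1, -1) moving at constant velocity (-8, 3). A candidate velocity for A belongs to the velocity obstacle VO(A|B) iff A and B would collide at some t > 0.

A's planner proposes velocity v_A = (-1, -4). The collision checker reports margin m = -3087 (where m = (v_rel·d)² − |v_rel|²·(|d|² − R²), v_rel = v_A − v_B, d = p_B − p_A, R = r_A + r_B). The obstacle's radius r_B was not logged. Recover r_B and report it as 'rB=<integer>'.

m = -3087
d = (-3, -12);  v_rel = (7, -7),  |v_rel|² = 98
v_rel×d = (7)·(-12) − (-7)·(-3) = -105
since m = R²·98 − (-105)²:  R² = (11025 + -3087) / 98 = 81
R = √81 = 9  ⇒  r_B = 9 − 7 = 2

rB=2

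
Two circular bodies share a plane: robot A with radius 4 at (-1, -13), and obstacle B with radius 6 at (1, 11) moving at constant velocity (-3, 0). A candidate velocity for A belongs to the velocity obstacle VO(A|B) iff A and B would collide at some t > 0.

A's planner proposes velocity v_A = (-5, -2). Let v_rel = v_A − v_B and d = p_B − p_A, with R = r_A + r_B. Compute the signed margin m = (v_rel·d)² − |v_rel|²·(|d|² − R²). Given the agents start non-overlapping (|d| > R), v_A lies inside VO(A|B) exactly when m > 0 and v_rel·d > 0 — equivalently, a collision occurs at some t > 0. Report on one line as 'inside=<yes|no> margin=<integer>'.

d = (2, 24),  |d|² = 580;  R = 4+6 = 10,  c = 580−10² = 480
v_rel = (-2, -2),  |v_rel|² = 8;  v_rel·d = (-2)·(2) + (-2)·(24) = -52
8·t² + 104·t + 480 = 0  ⇒  m = (-52)² − 8·480 = -1136
m = -1136 < 0,  v_rel·d = -52 < 0  ⇒  outside

inside=no margin=-1136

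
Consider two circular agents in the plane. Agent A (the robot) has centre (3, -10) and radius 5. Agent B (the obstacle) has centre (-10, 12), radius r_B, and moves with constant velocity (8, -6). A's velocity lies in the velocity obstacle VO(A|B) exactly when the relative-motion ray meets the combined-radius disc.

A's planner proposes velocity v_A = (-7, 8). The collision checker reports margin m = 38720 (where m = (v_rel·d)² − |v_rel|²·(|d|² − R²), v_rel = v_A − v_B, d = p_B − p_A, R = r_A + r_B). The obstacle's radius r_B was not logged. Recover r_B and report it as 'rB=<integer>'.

m = 38720
d = (-13, 22);  v_rel = (-15, 14),  |v_rel|² = 421
v_rel×d = (-15)·(22) − (14)·(-13) = -148
since m = R²·421 − (-148)²:  R² = (21904 + 38720) / 421 = 144
R = √144 = 12  ⇒  r_B = 12 − 5 = 7

rB=7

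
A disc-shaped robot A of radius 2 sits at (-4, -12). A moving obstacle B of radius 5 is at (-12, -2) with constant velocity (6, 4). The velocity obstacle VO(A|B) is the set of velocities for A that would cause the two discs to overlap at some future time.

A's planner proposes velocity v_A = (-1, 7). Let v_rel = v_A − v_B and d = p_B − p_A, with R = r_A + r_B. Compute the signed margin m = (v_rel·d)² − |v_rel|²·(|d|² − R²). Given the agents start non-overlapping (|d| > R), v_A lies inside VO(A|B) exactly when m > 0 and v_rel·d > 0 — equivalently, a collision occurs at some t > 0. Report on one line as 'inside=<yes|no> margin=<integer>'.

d = (-8, 10),  |d|² = 164;  R = 2+5 = 7,  c = 164−7² = 115
v_rel = (-7, 3),  |v_rel|² = 58;  v_rel·d = (-7)·(-8) + (3)·(10) = 86
58·t² − 172·t + 115 = 0  ⇒  m = 86² − 58·115 = 726
m = 726 > 0,  v_rel·d = 86 > 0  ⇒  inside

inside=yes margin=726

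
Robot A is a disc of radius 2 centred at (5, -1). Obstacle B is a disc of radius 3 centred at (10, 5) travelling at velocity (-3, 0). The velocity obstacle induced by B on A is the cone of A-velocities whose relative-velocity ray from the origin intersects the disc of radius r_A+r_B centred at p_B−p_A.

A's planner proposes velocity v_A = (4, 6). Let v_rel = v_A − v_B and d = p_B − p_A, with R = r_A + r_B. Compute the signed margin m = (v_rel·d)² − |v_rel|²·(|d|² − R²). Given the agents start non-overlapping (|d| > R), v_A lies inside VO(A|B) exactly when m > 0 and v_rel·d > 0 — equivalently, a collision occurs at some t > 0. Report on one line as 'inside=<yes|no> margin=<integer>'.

d = (5, 6),  |d|² = 61;  R = 2+3 = 5,  c = 61−5² = 36
v_rel = (7, 6),  |v_rel|² = 85;  v_rel·d = (7)·(5) + (6)·(6) = 71
85·t² − 142·t + 36 = 0  ⇒  m = 71² − 85·36 = 1981
m = 1981 > 0,  v_rel·d = 71 > 0  ⇒  inside

inside=yes margin=1981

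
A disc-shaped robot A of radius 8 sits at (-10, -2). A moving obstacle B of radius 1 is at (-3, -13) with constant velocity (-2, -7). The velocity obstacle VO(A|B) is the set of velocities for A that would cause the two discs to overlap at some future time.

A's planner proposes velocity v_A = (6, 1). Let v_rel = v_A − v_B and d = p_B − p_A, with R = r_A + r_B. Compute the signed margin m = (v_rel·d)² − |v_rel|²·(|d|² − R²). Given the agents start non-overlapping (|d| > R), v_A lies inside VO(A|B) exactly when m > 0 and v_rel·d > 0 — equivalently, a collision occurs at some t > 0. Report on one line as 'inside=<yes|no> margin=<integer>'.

d = (7, -11),  |d|² = 170;  R = 8+1 = 9,  c = 170−9² = 89
v_rel = (8, 8),  |v_rel|² = 128;  v_rel·d = (8)·(7) + (8)·(-11) = -32
128·t² + 64·t + 89 = 0  ⇒  m = (-32)² − 128·89 = -10368
m = -10368 < 0,  v_rel·d = -32 < 0  ⇒  outside

inside=no margin=-10368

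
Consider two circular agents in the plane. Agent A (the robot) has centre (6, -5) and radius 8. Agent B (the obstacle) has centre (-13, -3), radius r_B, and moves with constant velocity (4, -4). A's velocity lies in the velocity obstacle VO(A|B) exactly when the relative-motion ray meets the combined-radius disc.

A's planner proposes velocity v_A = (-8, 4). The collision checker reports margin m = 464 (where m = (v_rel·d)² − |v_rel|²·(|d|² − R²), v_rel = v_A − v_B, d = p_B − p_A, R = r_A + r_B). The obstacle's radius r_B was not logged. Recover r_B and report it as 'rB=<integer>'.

m = 464
d = (-19, 2);  v_rel = (-12, 8),  |v_rel|² = 208
v_rel×d = (-12)·(2) − (8)·(-19) = 128
since m = R²·208 − 128²:  R² = (16384 + 464) / 208 = 81
R = √81 = 9  ⇒  r_B = 9 − 8 = 1

rB=1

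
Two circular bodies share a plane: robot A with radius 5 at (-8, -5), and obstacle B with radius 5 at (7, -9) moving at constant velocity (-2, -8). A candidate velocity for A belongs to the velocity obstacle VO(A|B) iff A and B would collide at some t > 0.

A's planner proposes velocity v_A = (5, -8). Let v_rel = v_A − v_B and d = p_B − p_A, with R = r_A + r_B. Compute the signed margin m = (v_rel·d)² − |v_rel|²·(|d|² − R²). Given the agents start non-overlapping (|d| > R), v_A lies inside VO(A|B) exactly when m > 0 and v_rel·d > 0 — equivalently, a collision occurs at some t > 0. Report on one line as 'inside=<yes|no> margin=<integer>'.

d = (15, -4),  |d|² = 241;  R = 5+5 = 10,  c = 241−10² = 141
v_rel = (7, 0),  |v_rel|² = 49;  v_rel·d = (7)·(15) + (0)·(-4) = 105
49·t² − 210·t + 141 = 0  ⇒  m = 105² − 49·141 = 4116
m = 4116 > 0,  v_rel·d = 105 > 0  ⇒  inside

inside=yes margin=4116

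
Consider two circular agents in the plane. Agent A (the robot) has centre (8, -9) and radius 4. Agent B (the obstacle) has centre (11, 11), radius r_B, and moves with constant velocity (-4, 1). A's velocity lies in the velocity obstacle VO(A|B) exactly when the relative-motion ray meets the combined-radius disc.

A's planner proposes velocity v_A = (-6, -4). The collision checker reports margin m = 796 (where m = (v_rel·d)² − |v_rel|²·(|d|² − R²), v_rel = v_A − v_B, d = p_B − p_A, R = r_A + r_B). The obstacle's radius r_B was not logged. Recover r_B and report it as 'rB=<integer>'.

m = 796
d = (3, 20);  v_rel = (-2, -5),  |v_rel|² = 29
v_rel×d = (-2)·(20) − (-5)·(3) = -25
since m = R²·29 − (-25)²:  R² = (625 + 796) / 29 = 49
R = √49 = 7  ⇒  r_B = 7 − 4 = 3

rB=3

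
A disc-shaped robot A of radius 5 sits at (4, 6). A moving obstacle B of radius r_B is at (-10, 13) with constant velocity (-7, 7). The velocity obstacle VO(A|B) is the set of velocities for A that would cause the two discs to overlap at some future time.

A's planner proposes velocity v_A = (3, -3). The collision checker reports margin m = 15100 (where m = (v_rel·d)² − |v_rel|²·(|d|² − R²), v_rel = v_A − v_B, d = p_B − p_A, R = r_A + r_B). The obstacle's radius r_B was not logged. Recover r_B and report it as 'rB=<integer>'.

m = 15100
d = (-14, 7);  v_rel = (10, -10),  |v_rel|² = 200
v_rel×d = (10)·(7) − (-10)·(-14) = -70
since m = R²·200 − (-70)²:  R² = (4900 + 15100) / 200 = 100
R = √100 = 10  ⇒  r_B = 10 − 5 = 5

rB=5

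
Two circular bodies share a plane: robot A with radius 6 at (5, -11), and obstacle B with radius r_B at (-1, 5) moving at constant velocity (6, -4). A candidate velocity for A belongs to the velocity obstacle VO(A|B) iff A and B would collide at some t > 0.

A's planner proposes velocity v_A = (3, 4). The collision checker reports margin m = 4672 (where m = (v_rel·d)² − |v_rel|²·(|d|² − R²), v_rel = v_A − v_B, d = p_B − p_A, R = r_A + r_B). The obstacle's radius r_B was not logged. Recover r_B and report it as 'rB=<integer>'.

m = 4672
d = (-6, 16);  v_rel = (-3, 8),  |v_rel|² = 73
v_rel×d = (-3)·(16) − (8)·(-6) = 0
since m = R²·73 − 0²:  R² = (0 + 4672) / 73 = 64
R = √64 = 8  ⇒  r_B = 8 − 6 = 2

rB=2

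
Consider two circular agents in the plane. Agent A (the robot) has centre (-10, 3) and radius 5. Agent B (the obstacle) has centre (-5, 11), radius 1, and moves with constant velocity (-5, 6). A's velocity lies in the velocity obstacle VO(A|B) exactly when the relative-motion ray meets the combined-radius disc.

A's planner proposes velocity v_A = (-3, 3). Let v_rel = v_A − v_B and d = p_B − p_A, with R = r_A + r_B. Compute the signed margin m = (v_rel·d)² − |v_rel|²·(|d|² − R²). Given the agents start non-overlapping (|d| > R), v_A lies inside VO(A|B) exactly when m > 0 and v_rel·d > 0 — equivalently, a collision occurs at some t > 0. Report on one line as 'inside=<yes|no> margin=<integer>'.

d = (5, 8),  |d|² = 89;  R = 5+1 = 6,  c = 89−6² = 53
v_rel = (2, -3),  |v_rel|² = 13;  v_rel·d = (2)·(5) + (-3)·(8) = -14
13·t² + 28·t + 53 = 0  ⇒  m = (-14)² − 13·53 = -493
m = -493 < 0,  v_rel·d = -14 < 0  ⇒  outside

inside=no margin=-493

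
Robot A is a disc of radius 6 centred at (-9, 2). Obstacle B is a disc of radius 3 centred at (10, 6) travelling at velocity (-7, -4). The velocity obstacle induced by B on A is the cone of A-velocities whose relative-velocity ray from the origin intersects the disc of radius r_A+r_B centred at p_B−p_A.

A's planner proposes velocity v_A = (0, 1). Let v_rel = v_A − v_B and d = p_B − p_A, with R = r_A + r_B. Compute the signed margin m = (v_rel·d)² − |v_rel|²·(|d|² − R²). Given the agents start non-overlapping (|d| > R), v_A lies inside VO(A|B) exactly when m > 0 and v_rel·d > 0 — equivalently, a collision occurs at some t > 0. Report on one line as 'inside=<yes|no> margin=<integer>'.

d = (19, 4),  |d|² = 377;  R = 6+3 = 9,  c = 377−9² = 296
v_rel = (7, 5),  |v_rel|² = 74;  v_rel·d = (7)·(19) + (5)·(4) = 153
74·t² − 306·t + 296 = 0  ⇒  m = 153² − 74·296 = 1505
m = 1505 > 0,  v_rel·d = 153 > 0  ⇒  inside

inside=yes margin=1505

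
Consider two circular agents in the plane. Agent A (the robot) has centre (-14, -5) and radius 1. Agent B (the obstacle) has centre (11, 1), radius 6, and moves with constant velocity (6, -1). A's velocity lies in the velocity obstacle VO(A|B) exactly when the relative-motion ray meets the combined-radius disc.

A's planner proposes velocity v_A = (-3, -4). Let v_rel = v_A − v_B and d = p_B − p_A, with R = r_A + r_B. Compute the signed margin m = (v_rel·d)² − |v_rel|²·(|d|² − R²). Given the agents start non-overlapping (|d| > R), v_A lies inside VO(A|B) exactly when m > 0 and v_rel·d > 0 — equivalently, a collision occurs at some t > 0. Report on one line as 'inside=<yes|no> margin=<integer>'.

d = (25, 6),  |d|² = 661;  R = 1+6 = 7,  c = 661−7² = 612
v_rel = (-9, -3),  |v_rel|² = 90;  v_rel·d = (-9)·(25) + (-3)·(6) = -243
90·t² + 486·t + 612 = 0  ⇒  m = (-243)² − 90·612 = 3969
m = 3969 > 0,  v_rel·d = -243 < 0  ⇒  outside

inside=no margin=3969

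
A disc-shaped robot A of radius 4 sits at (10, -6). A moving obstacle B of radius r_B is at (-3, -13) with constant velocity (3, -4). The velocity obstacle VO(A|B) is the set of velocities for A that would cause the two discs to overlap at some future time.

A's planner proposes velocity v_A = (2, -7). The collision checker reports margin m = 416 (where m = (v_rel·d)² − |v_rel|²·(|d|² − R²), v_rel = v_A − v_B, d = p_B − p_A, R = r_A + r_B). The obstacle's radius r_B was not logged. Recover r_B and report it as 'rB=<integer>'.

m = 416
d = (-13, -7);  v_rel = (-1, -3),  |v_rel|² = 10
v_rel×d = (-1)·(-7) − (-3)·(-13) = -32
since m = R²·10 − (-32)²:  R² = (1024 + 416) / 10 = 144
R = √144 = 12  ⇒  r_B = 12 − 4 = 8

rB=8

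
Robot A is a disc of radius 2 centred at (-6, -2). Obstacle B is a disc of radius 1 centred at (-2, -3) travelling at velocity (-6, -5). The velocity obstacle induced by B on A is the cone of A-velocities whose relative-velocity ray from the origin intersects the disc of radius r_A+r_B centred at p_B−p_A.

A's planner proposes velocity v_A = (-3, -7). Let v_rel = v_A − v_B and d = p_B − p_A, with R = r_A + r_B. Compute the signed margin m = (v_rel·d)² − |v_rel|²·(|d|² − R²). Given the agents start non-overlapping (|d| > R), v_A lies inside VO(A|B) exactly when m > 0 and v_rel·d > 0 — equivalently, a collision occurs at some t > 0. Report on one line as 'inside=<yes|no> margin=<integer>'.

d = (4, -1),  |d|² = 17;  R = 2+1 = 3,  c = 17−3² = 8
v_rel = (3, -2),  |v_rel|² = 13;  v_rel·d = (3)·(4) + (-2)·(-1) = 14
13·t² − 28·t + 8 = 0  ⇒  m = 14² − 13·8 = 92
m = 92 > 0,  v_rel·d = 14 > 0  ⇒  inside

inside=yes margin=92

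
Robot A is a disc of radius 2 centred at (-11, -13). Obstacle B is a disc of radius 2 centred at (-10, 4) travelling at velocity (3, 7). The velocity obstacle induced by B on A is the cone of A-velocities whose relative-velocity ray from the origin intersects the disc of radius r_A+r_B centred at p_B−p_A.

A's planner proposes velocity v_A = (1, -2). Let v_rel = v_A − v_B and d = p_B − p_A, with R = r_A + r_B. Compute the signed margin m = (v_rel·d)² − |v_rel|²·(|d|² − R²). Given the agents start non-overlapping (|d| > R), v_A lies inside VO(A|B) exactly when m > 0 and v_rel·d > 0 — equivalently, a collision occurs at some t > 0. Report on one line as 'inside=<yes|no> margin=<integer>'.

d = (1, 17),  |d|² = 290;  R = 2+2 = 4,  c = 290−4² = 274
v_rel = (-2, -9),  |v_rel|² = 85;  v_rel·d = (-2)·(1) + (-9)·(17) = -155
85·t² + 310·t + 274 = 0  ⇒  m = (-155)² − 85·274 = 735
m = 735 > 0,  v_rel·d = -155 < 0  ⇒  outside

inside=no margin=735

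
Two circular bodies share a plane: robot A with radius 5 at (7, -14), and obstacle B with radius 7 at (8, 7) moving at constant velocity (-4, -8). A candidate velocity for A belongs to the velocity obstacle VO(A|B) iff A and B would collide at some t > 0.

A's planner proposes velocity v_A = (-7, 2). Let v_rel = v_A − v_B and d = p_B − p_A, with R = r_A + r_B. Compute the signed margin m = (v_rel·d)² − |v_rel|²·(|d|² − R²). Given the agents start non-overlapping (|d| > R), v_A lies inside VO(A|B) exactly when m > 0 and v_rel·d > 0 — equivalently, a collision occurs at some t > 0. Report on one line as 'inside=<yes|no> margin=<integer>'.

d = (1, 21),  |d|² = 442;  R = 5+7 = 12,  c = 442−12² = 298
v_rel = (-3, 10),  |v_rel|² = 109;  v_rel·d = (-3)·(1) + (10)·(21) = 207
109·t² − 414·t + 298 = 0  ⇒  m = 207² − 109·298 = 10367
m = 10367 > 0,  v_rel·d = 207 > 0  ⇒  inside

inside=yes margin=10367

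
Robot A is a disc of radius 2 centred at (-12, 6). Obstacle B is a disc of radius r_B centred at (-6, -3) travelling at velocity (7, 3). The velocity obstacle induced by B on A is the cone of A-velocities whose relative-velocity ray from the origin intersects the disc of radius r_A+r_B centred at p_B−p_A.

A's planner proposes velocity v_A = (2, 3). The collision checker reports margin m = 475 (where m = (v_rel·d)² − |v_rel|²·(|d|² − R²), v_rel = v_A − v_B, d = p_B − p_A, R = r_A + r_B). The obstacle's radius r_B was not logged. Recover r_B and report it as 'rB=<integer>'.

m = 475
d = (6, -9);  v_rel = (-5, 0),  |v_rel|² = 25
v_rel×d = (-5)·(-9) − (0)·(6) = 45
since m = R²·25 − 45²:  R² = (2025 + 475) / 25 = 100
R = √100 = 10  ⇒  r_B = 10 − 2 = 8

rB=8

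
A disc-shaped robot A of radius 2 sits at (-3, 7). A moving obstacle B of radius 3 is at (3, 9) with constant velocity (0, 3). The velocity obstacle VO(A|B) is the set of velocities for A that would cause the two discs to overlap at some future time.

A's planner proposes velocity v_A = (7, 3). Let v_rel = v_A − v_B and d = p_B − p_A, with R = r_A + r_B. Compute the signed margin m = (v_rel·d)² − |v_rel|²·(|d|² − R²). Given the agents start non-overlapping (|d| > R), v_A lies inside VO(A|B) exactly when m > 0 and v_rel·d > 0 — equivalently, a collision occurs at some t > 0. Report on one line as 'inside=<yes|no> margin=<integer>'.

d = (6, 2),  |d|² = 40;  R = 2+3 = 5,  c = 40−5² = 15
v_rel = (7, 0),  |v_rel|² = 49;  v_rel·d = (7)·(6) + (0)·(2) = 42
49·t² − 84·t + 15 = 0  ⇒  m = 42² − 49·15 = 1029
m = 1029 > 0,  v_rel·d = 42 > 0  ⇒  inside

inside=yes margin=1029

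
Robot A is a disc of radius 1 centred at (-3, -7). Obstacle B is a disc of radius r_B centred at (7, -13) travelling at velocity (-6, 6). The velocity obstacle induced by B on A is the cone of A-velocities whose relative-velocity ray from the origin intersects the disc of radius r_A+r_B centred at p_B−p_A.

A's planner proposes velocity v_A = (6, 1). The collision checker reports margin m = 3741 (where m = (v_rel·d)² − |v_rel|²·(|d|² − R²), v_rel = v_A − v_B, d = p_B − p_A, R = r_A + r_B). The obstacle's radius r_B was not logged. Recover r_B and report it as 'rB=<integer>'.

m = 3741
d = (10, -6);  v_rel = (12, -5),  |v_rel|² = 169
v_rel×d = (12)·(-6) − (-5)·(10) = -22
since m = R²·169 − (-22)²:  R² = (484 + 3741) / 169 = 25
R = √25 = 5  ⇒  r_B = 5 − 1 = 4

rB=4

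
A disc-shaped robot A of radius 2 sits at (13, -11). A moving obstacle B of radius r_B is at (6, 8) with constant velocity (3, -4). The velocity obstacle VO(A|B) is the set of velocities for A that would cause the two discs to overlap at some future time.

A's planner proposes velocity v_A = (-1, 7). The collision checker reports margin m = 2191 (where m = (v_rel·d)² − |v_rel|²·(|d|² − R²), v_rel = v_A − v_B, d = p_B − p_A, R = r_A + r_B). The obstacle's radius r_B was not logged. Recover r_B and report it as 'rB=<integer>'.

m = 2191
d = (-7, 19);  v_rel = (-4, 11),  |v_rel|² = 137
v_rel×d = (-4)·(19) − (11)·(-7) = 1
since m = R²·137 − 1²:  R² = (1 + 2191) / 137 = 16
R = √16 = 4  ⇒  r_B = 4 − 2 = 2

rB=2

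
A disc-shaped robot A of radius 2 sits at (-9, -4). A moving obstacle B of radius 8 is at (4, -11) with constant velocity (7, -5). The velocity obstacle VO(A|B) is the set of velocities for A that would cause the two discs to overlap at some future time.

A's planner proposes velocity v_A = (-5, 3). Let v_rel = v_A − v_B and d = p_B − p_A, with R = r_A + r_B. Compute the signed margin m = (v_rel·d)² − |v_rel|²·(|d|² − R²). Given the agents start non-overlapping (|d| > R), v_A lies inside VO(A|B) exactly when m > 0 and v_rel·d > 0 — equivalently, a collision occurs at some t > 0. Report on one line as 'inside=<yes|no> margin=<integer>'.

d = (13, -7),  |d|² = 218;  R = 2+8 = 10,  c = 218−10² = 118
v_rel = (-12, 8),  |v_rel|² = 208;  v_rel·d = (-12)·(13) + (8)·(-7) = -212
208·t² + 424·t + 118 = 0  ⇒  m = (-212)² − 208·118 = 20400
m = 20400 > 0,  v_rel·d = -212 < 0  ⇒  outside

inside=no margin=20400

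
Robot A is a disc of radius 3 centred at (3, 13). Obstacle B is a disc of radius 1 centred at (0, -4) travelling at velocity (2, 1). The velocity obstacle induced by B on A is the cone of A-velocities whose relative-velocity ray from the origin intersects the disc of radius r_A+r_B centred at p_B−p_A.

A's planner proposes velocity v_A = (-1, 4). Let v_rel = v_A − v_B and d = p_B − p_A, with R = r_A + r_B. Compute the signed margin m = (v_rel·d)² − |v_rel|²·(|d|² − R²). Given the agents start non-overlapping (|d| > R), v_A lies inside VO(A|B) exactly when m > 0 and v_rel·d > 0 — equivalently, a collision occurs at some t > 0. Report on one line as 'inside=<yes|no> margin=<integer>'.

d = (-3, -17),  |d|² = 298;  R = 3+1 = 4,  c = 298−4² = 282
v_rel = (-3, 3),  |v_rel|² = 18;  v_rel·d = (-3)·(-3) + (3)·(-17) = -42
18·t² + 84·t + 282 = 0  ⇒  m = (-42)² − 18·282 = -3312
m = -3312 < 0,  v_rel·d = -42 < 0  ⇒  outside

inside=no margin=-3312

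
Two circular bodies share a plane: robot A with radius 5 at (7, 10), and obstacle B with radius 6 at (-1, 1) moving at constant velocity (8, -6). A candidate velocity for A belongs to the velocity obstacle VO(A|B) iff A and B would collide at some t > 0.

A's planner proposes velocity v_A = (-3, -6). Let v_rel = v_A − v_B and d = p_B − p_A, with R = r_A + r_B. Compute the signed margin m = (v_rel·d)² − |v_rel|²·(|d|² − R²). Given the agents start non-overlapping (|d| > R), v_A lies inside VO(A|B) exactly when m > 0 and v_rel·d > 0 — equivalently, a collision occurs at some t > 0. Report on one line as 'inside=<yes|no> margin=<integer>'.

d = (-8, -9),  |d|² = 145;  R = 5+6 = 11,  c = 145−11² = 24
v_rel = (-11, 0),  |v_rel|² = 121;  v_rel·d = (-11)·(-8) + (0)·(-9) = 88
121·t² − 176·t + 24 = 0  ⇒  m = 88² − 121·24 = 4840
m = 4840 > 0,  v_rel·d = 88 > 0  ⇒  inside

inside=yes margin=4840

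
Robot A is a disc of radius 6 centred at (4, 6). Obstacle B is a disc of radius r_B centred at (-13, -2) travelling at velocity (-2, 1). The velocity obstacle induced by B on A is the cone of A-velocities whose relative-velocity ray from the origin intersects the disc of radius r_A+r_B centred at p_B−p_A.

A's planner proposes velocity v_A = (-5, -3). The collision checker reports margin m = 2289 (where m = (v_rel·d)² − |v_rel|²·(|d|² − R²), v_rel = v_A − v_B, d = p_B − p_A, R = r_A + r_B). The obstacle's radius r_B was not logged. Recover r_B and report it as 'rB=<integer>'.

m = 2289
d = (-17, -8);  v_rel = (-3, -4),  |v_rel|² = 25
v_rel×d = (-3)·(-8) − (-4)·(-17) = -44
since m = R²·25 − (-44)²:  R² = (1936 + 2289) / 25 = 169
R = √169 = 13  ⇒  r_B = 13 − 6 = 7

rB=7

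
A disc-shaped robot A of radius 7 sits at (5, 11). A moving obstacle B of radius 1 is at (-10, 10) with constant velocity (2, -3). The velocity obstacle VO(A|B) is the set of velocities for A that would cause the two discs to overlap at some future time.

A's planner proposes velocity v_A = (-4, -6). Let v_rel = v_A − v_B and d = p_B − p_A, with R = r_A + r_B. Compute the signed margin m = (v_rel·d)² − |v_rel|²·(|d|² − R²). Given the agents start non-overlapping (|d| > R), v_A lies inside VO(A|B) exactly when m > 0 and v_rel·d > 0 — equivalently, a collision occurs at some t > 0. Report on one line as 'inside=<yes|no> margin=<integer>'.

d = (-15, -1),  |d|² = 226;  R = 7+1 = 8,  c = 226−8² = 162
v_rel = (-6, -3),  |v_rel|² = 45;  v_rel·d = (-6)·(-15) + (-3)·(-1) = 93
45·t² − 186·t + 162 = 0  ⇒  m = 93² − 45·162 = 1359
m = 1359 > 0,  v_rel·d = 93 > 0  ⇒  inside

inside=yes margin=1359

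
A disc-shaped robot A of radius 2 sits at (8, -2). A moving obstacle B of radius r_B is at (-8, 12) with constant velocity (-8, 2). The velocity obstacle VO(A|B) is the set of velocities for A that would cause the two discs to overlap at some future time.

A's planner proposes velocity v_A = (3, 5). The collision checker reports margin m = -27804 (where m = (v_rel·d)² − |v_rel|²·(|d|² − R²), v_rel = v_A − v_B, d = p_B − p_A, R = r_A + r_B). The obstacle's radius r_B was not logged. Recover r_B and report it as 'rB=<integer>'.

m = -27804
d = (-16, 14);  v_rel = (11, 3),  |v_rel|² = 130
v_rel×d = (11)·(14) − (3)·(-16) = 202
since m = R²·130 − 202²:  R² = (40804 + -27804) / 130 = 100
R = √100 = 10  ⇒  r_B = 10 − 2 = 8

rB=8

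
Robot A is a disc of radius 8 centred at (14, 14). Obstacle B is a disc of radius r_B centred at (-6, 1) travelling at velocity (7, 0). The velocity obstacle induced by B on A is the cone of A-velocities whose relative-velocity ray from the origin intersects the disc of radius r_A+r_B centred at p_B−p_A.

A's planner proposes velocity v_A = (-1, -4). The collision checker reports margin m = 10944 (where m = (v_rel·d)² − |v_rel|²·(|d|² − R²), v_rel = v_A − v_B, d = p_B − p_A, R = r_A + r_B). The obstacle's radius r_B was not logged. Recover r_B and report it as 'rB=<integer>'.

m = 10944
d = (-20, -13);  v_rel = (-8, -4),  |v_rel|² = 80
v_rel×d = (-8)·(-13) − (-4)·(-20) = 24
since m = R²·80 − 24²:  R² = (576 + 10944) / 80 = 144
R = √144 = 12  ⇒  r_B = 12 − 8 = 4

rB=4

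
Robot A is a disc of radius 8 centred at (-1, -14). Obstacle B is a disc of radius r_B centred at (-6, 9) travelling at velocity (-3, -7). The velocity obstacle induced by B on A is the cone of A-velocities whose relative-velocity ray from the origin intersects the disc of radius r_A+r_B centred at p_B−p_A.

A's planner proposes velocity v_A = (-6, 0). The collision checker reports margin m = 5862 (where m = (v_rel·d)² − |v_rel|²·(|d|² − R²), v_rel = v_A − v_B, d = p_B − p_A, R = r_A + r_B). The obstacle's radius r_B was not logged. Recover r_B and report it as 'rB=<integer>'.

m = 5862
d = (-5, 23);  v_rel = (-3, 7),  |v_rel|² = 58
v_rel×d = (-3)·(23) − (7)·(-5) = -34
since m = R²·58 − (-34)²:  R² = (1156 + 5862) / 58 = 121
R = √121 = 11  ⇒  r_B = 11 − 8 = 3

rB=3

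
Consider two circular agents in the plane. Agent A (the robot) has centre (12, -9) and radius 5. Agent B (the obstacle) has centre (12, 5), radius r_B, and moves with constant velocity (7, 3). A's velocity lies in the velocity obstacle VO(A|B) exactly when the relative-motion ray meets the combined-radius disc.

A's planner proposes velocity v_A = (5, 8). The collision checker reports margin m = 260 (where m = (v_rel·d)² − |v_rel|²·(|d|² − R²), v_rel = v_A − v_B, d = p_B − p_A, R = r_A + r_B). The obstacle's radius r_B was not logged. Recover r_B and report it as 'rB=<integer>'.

m = 260
d = (0, 14);  v_rel = (-2, 5),  |v_rel|² = 29
v_rel×d = (-2)·(14) − (5)·(0) = -28
since m = R²·29 − (-28)²:  R² = (784 + 260) / 29 = 36
R = √36 = 6  ⇒  r_B = 6 − 5 = 1

rB=1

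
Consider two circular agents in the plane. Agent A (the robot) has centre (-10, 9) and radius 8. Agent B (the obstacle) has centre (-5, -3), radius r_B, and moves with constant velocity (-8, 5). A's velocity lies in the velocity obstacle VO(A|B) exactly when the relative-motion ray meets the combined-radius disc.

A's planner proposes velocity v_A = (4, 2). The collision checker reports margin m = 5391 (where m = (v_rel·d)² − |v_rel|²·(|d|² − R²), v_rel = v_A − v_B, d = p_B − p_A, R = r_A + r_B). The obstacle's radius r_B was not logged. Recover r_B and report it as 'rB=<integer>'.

m = 5391
d = (5, -12);  v_rel = (12, -3),  |v_rel|² = 153
v_rel×d = (12)·(-12) − (-3)·(5) = -129
since m = R²·153 − (-129)²:  R² = (16641 + 5391) / 153 = 144
R = √144 = 12  ⇒  r_B = 12 − 8 = 4

rB=4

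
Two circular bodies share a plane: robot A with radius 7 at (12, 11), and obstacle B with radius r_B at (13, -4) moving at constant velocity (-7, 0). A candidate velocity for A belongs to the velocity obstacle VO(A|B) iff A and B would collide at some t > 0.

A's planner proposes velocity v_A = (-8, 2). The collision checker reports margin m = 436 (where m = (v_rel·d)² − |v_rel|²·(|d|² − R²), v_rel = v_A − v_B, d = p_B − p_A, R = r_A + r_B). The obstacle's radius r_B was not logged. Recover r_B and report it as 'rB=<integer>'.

m = 436
d = (1, -15);  v_rel = (-1, 2),  |v_rel|² = 5
v_rel×d = (-1)·(-15) − (2)·(1) = 13
since m = R²·5 − 13²:  R² = (169 + 436) / 5 = 121
R = √121 = 11  ⇒  r_B = 11 − 7 = 4

rB=4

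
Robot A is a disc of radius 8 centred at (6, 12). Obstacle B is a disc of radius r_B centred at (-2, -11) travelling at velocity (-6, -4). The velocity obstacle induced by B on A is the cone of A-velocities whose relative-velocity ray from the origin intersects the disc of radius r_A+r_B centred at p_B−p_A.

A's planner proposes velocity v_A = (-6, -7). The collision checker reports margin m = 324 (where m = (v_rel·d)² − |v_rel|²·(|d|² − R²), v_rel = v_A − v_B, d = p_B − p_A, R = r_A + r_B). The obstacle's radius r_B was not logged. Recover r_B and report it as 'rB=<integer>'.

m = 324
d = (-8, -23);  v_rel = (0, -3),  |v_rel|² = 9
v_rel×d = (0)·(-23) − (-3)·(-8) = -24
since m = R²·9 − (-24)²:  R² = (576 + 324) / 9 = 100
R = √100 = 10  ⇒  r_B = 10 − 8 = 2

rB=2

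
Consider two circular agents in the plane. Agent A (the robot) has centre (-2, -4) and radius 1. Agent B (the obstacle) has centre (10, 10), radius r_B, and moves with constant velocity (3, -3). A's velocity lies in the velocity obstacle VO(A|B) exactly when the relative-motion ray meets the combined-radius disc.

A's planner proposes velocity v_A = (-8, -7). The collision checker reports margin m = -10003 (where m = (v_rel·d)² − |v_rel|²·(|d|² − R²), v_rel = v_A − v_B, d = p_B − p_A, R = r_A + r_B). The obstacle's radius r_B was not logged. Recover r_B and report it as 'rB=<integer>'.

m = -10003
d = (12, 14);  v_rel = (-11, -4),  |v_rel|² = 137
v_rel×d = (-11)·(14) − (-4)·(12) = -106
since m = R²·137 − (-106)²:  R² = (11236 + -10003) / 137 = 9
R = √9 = 3  ⇒  r_B = 3 − 1 = 2

rB=2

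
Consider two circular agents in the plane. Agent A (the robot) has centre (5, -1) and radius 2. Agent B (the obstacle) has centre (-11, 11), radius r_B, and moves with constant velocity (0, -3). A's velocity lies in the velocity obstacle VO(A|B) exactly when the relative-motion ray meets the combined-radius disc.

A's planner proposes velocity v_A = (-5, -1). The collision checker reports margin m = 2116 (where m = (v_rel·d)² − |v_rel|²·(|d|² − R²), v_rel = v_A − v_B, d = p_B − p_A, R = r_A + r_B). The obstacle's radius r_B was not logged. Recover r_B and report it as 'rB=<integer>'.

m = 2116
d = (-16, 12);  v_rel = (-5, 2),  |v_rel|² = 29
v_rel×d = (-5)·(12) − (2)·(-16) = -28
since m = R²·29 − (-28)²:  R² = (784 + 2116) / 29 = 100
R = √100 = 10  ⇒  r_B = 10 − 2 = 8

rB=8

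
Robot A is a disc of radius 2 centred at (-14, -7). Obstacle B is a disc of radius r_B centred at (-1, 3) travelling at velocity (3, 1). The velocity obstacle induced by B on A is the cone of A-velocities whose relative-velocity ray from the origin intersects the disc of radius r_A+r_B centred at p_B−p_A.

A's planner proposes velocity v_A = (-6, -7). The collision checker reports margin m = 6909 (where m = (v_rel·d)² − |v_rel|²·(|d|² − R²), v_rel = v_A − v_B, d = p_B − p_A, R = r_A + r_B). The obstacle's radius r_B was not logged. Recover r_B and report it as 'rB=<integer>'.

m = 6909
d = (13, 10);  v_rel = (-9, -8),  |v_rel|² = 145
v_rel×d = (-9)·(10) − (-8)·(13) = 14
since m = R²·145 − 14²:  R² = (196 + 6909) / 145 = 49
R = √49 = 7  ⇒  r_B = 7 − 2 = 5

rB=5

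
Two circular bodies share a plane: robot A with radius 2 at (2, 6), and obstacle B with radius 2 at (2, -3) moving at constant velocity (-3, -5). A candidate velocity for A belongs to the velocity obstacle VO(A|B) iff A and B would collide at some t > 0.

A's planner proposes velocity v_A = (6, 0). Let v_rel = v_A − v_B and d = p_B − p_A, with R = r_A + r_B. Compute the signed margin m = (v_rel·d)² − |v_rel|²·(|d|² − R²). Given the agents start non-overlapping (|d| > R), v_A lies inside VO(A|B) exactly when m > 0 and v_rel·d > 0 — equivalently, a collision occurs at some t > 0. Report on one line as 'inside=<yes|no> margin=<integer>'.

d = (0, -9),  |d|² = 81;  R = 2+2 = 4,  c = 81−4² = 65
v_rel = (9, 5),  |v_rel|² = 106;  v_rel·d = (9)·(0) + (5)·(-9) = -45
106·t² + 90·t + 65 = 0  ⇒  m = (-45)² − 106·65 = -4865
m = -4865 < 0,  v_rel·d = -45 < 0  ⇒  outside

inside=no margin=-4865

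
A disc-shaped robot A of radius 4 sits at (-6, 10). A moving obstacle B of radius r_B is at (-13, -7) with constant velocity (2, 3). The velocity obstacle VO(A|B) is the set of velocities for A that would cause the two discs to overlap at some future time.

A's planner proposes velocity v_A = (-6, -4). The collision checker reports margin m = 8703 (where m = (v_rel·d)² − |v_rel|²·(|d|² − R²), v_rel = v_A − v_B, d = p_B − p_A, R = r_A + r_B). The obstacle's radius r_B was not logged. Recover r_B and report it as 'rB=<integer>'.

m = 8703
d = (-7, -17);  v_rel = (-8, -7),  |v_rel|² = 113
v_rel×d = (-8)·(-17) − (-7)·(-7) = 87
since m = R²·113 − 87²:  R² = (7569 + 8703) / 113 = 144
R = √144 = 12  ⇒  r_B = 12 − 4 = 8

rB=8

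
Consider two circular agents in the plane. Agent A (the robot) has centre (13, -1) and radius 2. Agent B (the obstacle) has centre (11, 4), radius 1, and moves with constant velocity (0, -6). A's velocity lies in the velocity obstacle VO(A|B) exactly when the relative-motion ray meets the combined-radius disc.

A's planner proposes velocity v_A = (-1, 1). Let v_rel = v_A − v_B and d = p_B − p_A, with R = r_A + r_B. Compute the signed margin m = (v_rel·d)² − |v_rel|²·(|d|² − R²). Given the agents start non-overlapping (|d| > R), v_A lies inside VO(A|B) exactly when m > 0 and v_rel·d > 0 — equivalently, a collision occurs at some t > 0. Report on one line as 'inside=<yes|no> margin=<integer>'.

d = (-2, 5),  |d|² = 29;  R = 2+1 = 3,  c = 29−3² = 20
v_rel = (-1, 7),  |v_rel|² = 50;  v_rel·d = (-1)·(-2) + (7)·(5) = 37
50·t² − 74·t + 20 = 0  ⇒  m = 37² − 50·20 = 369
m = 369 > 0,  v_rel·d = 37 > 0  ⇒  inside

inside=yes margin=369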